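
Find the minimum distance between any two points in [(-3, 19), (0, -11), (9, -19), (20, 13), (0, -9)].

Computing all pairwise distances among 5 points:

d((-3, 19), (0, -11)) = 30.1496
d((-3, 19), (9, -19)) = 39.8497
d((-3, 19), (20, 13)) = 23.7697
d((-3, 19), (0, -9)) = 28.1603
d((0, -11), (9, -19)) = 12.0416
d((0, -11), (20, 13)) = 31.241
d((0, -11), (0, -9)) = 2.0 <-- minimum
d((9, -19), (20, 13)) = 33.8378
d((9, -19), (0, -9)) = 13.4536
d((20, 13), (0, -9)) = 29.7321

Closest pair: (0, -11) and (0, -9) with distance 2.0

The closest pair is (0, -11) and (0, -9) with Euclidean distance 2.0. For 5 points, brute-force pairwise comparison is shown above. For large n, the divide-and-conquer algorithm (sort by x, recurse on halves, check the dividing strip) achieves O(n log n).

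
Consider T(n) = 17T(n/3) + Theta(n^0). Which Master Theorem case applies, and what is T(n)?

Master Theorem for T(n) = 17T(n/3) + O(n^0):

a = 17, b = 3, c = 0
log_b(a) = log_3(17) = 2.5789

Case 1: c = 0 < log_3(17) = 2.5789
T(n) = O(n^(log_3 17))

For T(n) = 17T(n/3) + O(n^0): log_3(17) = 2.5789. This is Case 1 of the Master Theorem (c < log_b(a), work dominated by leaves), giving O(n^(log_3 17)).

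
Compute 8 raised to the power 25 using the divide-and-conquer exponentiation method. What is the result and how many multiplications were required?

Computing 8^25 by squaring (build up from 8^1; each line after the first costs one multiplication):

8^1 = 8
8^2 = (8^1)^2 = 8^2 = 64
8^3 = 8 * 8^2 = 8 * 64 = 512
8^6 = (8^3)^2 = 512^2 = 262144
8^12 = (8^6)^2 = 262144^2 = 68719476736
8^24 = (8^12)^2 = 68719476736^2 = 4722366482869645213696
8^25 = 8 * 8^24 = 8 * 4722366482869645213696 = 37778931862957161709568

Result: 37778931862957161709568
Multiplications needed: 6 (6 lines after 8^1)

8^25 = 37778931862957161709568. Using exponentiation by squaring, this requires 6 multiplications. The key idea: if the exponent is even, square the half-power; if odd, multiply by the base once.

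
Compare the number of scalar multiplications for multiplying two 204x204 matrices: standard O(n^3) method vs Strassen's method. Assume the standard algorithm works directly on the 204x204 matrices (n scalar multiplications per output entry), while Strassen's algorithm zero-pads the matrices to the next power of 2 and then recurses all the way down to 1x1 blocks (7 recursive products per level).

Matrix multiplication for 204x204 matrices:

Strassen's algorithm requires power-of-2 dimensions. Pad 204x204 to 256x256 (next power of 2).

Standard algorithm: 204^3 = 8489664 multiplications
Strassen's algorithm: 7^(log2(256)) = 7^8 = 5764801 multiplications
Savings: 8489664 - 5764801 = 2724863 multiplications

Standard: 8489664 multiplications (204^3). Strassen: 5764801 multiplications (7^8, after padding to 256x256). Strassen reduces 8 recursive multiplications to 7 at each level.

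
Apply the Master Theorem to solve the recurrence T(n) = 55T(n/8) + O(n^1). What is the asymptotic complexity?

Master Theorem for T(n) = 55T(n/8) + O(n^1):

a = 55, b = 8, c = 1
log_b(a) = log_8(55) = 1.9271

Case 1: c = 1 < log_8(55) = 1.9271
T(n) = O(n^(log_8 55))

For T(n) = 55T(n/8) + O(n^1): log_8(55) = 1.9271. This is Case 1 of the Master Theorem (c < log_b(a), work dominated by leaves), giving O(n^(log_8 55)).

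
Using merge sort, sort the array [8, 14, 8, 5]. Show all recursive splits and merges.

Merge sort trace:

Split: [8, 14, 8, 5] -> [8, 14] and [8, 5]
  Split: [8, 14] -> [8] and [14]
  Merge: [8] + [14] -> [8, 14]
  Split: [8, 5] -> [8] and [5]
  Merge: [8] + [5] -> [5, 8]
Merge: [8, 14] + [5, 8] -> [5, 8, 8, 14]

Final sorted array: [5, 8, 8, 14]

The merge sort proceeds by recursively splitting the array and merging sorted halves.
After all merges, the sorted array is [5, 8, 8, 14].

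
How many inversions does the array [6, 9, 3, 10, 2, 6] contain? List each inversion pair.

Finding inversions in [6, 9, 3, 10, 2, 6]:

(0, 2): arr[0]=6 > arr[2]=3
(0, 4): arr[0]=6 > arr[4]=2
(1, 2): arr[1]=9 > arr[2]=3
(1, 4): arr[1]=9 > arr[4]=2
(1, 5): arr[1]=9 > arr[5]=6
(2, 4): arr[2]=3 > arr[4]=2
(3, 4): arr[3]=10 > arr[4]=2
(3, 5): arr[3]=10 > arr[5]=6

Total inversions: 8

The array has 8 inversion(s): (0,2), (0,4), (1,2), (1,4), (1,5), (2,4), (3,4), (3,5). Each pair (i,j) satisfies i < j and arr[i] > arr[j].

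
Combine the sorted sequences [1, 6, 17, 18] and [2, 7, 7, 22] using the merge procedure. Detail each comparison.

Merging process:

Compare 1 vs 2: take 1 from left. Merged: [1]
Compare 6 vs 2: take 2 from right. Merged: [1, 2]
Compare 6 vs 7: take 6 from left. Merged: [1, 2, 6]
Compare 17 vs 7: take 7 from right. Merged: [1, 2, 6, 7]
Compare 17 vs 7: take 7 from right. Merged: [1, 2, 6, 7, 7]
Compare 17 vs 22: take 17 from left. Merged: [1, 2, 6, 7, 7, 17]
Compare 18 vs 22: take 18 from left. Merged: [1, 2, 6, 7, 7, 17, 18]
Append remaining from right: [22]. Merged: [1, 2, 6, 7, 7, 17, 18, 22]

Final merged array: [1, 2, 6, 7, 7, 17, 18, 22]
Total comparisons: 7

The merged array is [1, 2, 6, 7, 7, 17, 18, 22], requiring 7 comparisons. The merge step runs in O(n) time where n is the total number of elements.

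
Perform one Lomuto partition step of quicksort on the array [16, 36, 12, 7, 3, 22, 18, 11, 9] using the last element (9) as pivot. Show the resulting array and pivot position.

Lomuto partition with pivot = 9:

Initial array: [16, 36, 12, 7, 3, 22, 18, 11, 9]

arr[0]=16 > 9: no swap
arr[1]=36 > 9: no swap
arr[2]=12 > 9: no swap
arr[3]=7 <= 9: swap with position 0, array becomes [7, 36, 12, 16, 3, 22, 18, 11, 9]
arr[4]=3 <= 9: swap with position 1, array becomes [7, 3, 12, 16, 36, 22, 18, 11, 9]
arr[5]=22 > 9: no swap
arr[6]=18 > 9: no swap
arr[7]=11 > 9: no swap

Place pivot at position 2: [7, 3, 9, 16, 36, 22, 18, 11, 12]
Pivot position: 2

After partitioning with pivot 9, the array becomes [7, 3, 9, 16, 36, 22, 18, 11, 12]. The pivot is placed at index 2. All elements to the left of the pivot are <= 9, and all elements to the right are > 9.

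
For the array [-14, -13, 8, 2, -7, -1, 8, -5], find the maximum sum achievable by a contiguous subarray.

Using Kadane's algorithm on [-14, -13, 8, 2, -7, -1, 8, -5]:

Scanning through the array:
Position 1 (value -13): max_ending_here = -13, max_so_far = -13
Position 2 (value 8): max_ending_here = 8, max_so_far = 8
Position 3 (value 2): max_ending_here = 10, max_so_far = 10
Position 4 (value -7): max_ending_here = 3, max_so_far = 10
Position 5 (value -1): max_ending_here = 2, max_so_far = 10
Position 6 (value 8): max_ending_here = 10, max_so_far = 10
Position 7 (value -5): max_ending_here = 5, max_so_far = 10

Maximum subarray: [8, 2]
Maximum sum: 10

The maximum subarray is [8, 2] with sum 10. This subarray runs from index 2 to index 3.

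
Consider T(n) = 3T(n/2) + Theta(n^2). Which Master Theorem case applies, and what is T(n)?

Master Theorem for T(n) = 3T(n/2) + O(n^2):

a = 3, b = 2, c = 2
log_b(a) = log_2(3) = 1.5850

Case 3: c = 2 > log_2(3) = 1.5850
T(n) = O(n^2) = O(n^2)

For T(n) = 3T(n/2) + O(n^2): log_2(3) = 1.5850. This is Case 3 of the Master Theorem (c > log_b(a), work dominated by root), giving O(n^2).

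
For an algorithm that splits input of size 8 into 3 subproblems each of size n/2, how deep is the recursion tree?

For divide and conquer with division factor 2:

Problem sizes at each level:
Level 0: 8
Level 1: 4
Level 2: 2
Level 3: 1

The root is level 0 and the size-1 base case is level 3 (the tree spans levels 0 through 3, i.e. 4 levels counting the root), so the depth is the number of divisions: log_2(8) = 3

The recursion tree depth is log_2(8) = 3. At each level, the problem size is divided by 2, so it takes 3 divisions to reduce to a base case of size 1. The algorithm makes 3 recursive calls at each level.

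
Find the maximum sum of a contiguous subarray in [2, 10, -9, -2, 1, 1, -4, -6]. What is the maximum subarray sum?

Using Kadane's algorithm on [2, 10, -9, -2, 1, 1, -4, -6]:

Scanning through the array:
Position 1 (value 10): max_ending_here = 12, max_so_far = 12
Position 2 (value -9): max_ending_here = 3, max_so_far = 12
Position 3 (value -2): max_ending_here = 1, max_so_far = 12
Position 4 (value 1): max_ending_here = 2, max_so_far = 12
Position 5 (value 1): max_ending_here = 3, max_so_far = 12
Position 6 (value -4): max_ending_here = -1, max_so_far = 12
Position 7 (value -6): max_ending_here = -6, max_so_far = 12

Maximum subarray: [2, 10]
Maximum sum: 12

The maximum subarray is [2, 10] with sum 12. This subarray runs from index 0 to index 1.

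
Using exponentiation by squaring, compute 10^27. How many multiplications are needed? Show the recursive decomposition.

Computing 10^27 by squaring (build up from 10^1; each line after the first costs one multiplication):

10^1 = 10
10^2 = (10^1)^2 = 10^2 = 100
10^3 = 10 * 10^2 = 10 * 100 = 1000
10^6 = (10^3)^2 = 1000^2 = 1000000
10^12 = (10^6)^2 = 1000000^2 = 1000000000000
10^13 = 10 * 10^12 = 10 * 1000000000000 = 10000000000000
10^26 = (10^13)^2 = 10000000000000^2 = 100000000000000000000000000
10^27 = 10 * 10^26 = 10 * 100000000000000000000000000 = 1000000000000000000000000000

Result: 1000000000000000000000000000
Multiplications needed: 7 (7 lines after 10^1)

10^27 = 1000000000000000000000000000. Using exponentiation by squaring, this requires 7 multiplications. The key idea: if the exponent is even, square the half-power; if odd, multiply by the base once.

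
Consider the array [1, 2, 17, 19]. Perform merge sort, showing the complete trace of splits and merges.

Merge sort trace:

Split: [1, 2, 17, 19] -> [1, 2] and [17, 19]
  Split: [1, 2] -> [1] and [2]
  Merge: [1] + [2] -> [1, 2]
  Split: [17, 19] -> [17] and [19]
  Merge: [17] + [19] -> [17, 19]
Merge: [1, 2] + [17, 19] -> [1, 2, 17, 19]

Final sorted array: [1, 2, 17, 19]

The merge sort proceeds by recursively splitting the array and merging sorted halves.
After all merges, the sorted array is [1, 2, 17, 19].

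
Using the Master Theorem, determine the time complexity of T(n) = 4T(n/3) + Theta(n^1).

Master Theorem for T(n) = 4T(n/3) + O(n^1):

a = 4, b = 3, c = 1
log_b(a) = log_3(4) = 1.2619

Case 1: c = 1 < log_3(4) = 1.2619
T(n) = O(n^(log_3 4))

For T(n) = 4T(n/3) + O(n^1): log_3(4) = 1.2619. This is Case 1 of the Master Theorem (c < log_b(a), work dominated by leaves), giving O(n^(log_3 4)).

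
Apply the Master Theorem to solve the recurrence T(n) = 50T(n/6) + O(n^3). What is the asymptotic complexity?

Master Theorem for T(n) = 50T(n/6) + O(n^3):

a = 50, b = 6, c = 3
log_b(a) = log_6(50) = 2.1833

Case 3: c = 3 > log_6(50) = 2.1833
T(n) = O(n^3) = O(n^3)

For T(n) = 50T(n/6) + O(n^3): log_6(50) = 2.1833. This is Case 3 of the Master Theorem (c > log_b(a), work dominated by root), giving O(n^3).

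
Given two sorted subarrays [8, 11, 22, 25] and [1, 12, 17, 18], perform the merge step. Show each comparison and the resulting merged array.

Merging process:

Compare 8 vs 1: take 1 from right. Merged: [1]
Compare 8 vs 12: take 8 from left. Merged: [1, 8]
Compare 11 vs 12: take 11 from left. Merged: [1, 8, 11]
Compare 22 vs 12: take 12 from right. Merged: [1, 8, 11, 12]
Compare 22 vs 17: take 17 from right. Merged: [1, 8, 11, 12, 17]
Compare 22 vs 18: take 18 from right. Merged: [1, 8, 11, 12, 17, 18]
Append remaining from left: [22, 25]. Merged: [1, 8, 11, 12, 17, 18, 22, 25]

Final merged array: [1, 8, 11, 12, 17, 18, 22, 25]
Total comparisons: 6

The merged array is [1, 8, 11, 12, 17, 18, 22, 25], requiring 6 comparisons. The merge step runs in O(n) time where n is the total number of elements.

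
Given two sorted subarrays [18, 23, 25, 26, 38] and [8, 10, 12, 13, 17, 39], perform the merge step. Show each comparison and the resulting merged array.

Merging process:

Compare 18 vs 8: take 8 from right. Merged: [8]
Compare 18 vs 10: take 10 from right. Merged: [8, 10]
Compare 18 vs 12: take 12 from right. Merged: [8, 10, 12]
Compare 18 vs 13: take 13 from right. Merged: [8, 10, 12, 13]
Compare 18 vs 17: take 17 from right. Merged: [8, 10, 12, 13, 17]
Compare 18 vs 39: take 18 from left. Merged: [8, 10, 12, 13, 17, 18]
Compare 23 vs 39: take 23 from left. Merged: [8, 10, 12, 13, 17, 18, 23]
Compare 25 vs 39: take 25 from left. Merged: [8, 10, 12, 13, 17, 18, 23, 25]
Compare 26 vs 39: take 26 from left. Merged: [8, 10, 12, 13, 17, 18, 23, 25, 26]
Compare 38 vs 39: take 38 from left. Merged: [8, 10, 12, 13, 17, 18, 23, 25, 26, 38]
Append remaining from right: [39]. Merged: [8, 10, 12, 13, 17, 18, 23, 25, 26, 38, 39]

Final merged array: [8, 10, 12, 13, 17, 18, 23, 25, 26, 38, 39]
Total comparisons: 10

The merged array is [8, 10, 12, 13, 17, 18, 23, 25, 26, 38, 39], requiring 10 comparisons. The merge step runs in O(n) time where n is the total number of elements.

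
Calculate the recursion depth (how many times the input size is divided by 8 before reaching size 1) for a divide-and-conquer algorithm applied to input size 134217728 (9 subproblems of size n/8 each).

For divide and conquer with division factor 8:

Problem sizes at each level:
Level 0: 134217728
Level 1: 16777216
Level 2: 2097152
Level 3: 262144
Level 4: 32768
Level 5: 4096
Level 6: 512
Level 7: 64
Level 8: 8
Level 9: 1

The root is level 0 and the size-1 base case is level 9 (the tree spans levels 0 through 9, i.e. 10 levels counting the root), so the depth is the number of divisions: log_8(134217728) = 9

The recursion tree depth is log_8(134217728) = 9. At each level, the problem size is divided by 8, so it takes 9 divisions to reduce to a base case of size 1. The algorithm makes 9 recursive calls at each level.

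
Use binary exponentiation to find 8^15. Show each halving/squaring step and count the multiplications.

Computing 8^15 by squaring (build up from 8^1; each line after the first costs one multiplication):

8^1 = 8
8^2 = (8^1)^2 = 8^2 = 64
8^3 = 8 * 8^2 = 8 * 64 = 512
8^6 = (8^3)^2 = 512^2 = 262144
8^7 = 8 * 8^6 = 8 * 262144 = 2097152
8^14 = (8^7)^2 = 2097152^2 = 4398046511104
8^15 = 8 * 8^14 = 8 * 4398046511104 = 35184372088832

Result: 35184372088832
Multiplications needed: 6 (6 lines after 8^1)

8^15 = 35184372088832. Using exponentiation by squaring, this requires 6 multiplications. The key idea: if the exponent is even, square the half-power; if odd, multiply by the base once.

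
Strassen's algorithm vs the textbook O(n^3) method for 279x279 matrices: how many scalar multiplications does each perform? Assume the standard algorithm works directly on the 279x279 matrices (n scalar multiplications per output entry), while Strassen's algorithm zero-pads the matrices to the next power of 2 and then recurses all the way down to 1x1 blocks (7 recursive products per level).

Matrix multiplication for 279x279 matrices:

Strassen's algorithm requires power-of-2 dimensions. Pad 279x279 to 512x512 (next power of 2).

Standard algorithm: 279^3 = 21717639 multiplications
Strassen's algorithm: 7^(log2(512)) = 7^9 = 40353607 multiplications
Difference: 21717639 - 40353607 = -18635968 (Strassen uses MORE here due to padding overhead — for small or just-over-power-of-2 n, padding can outweigh the per-level savings)

Standard: 21717639 multiplications (279^3). Strassen: 40353607 multiplications (7^9, after padding to 512x512). Strassen reduces 8 recursive multiplications to 7 at each level.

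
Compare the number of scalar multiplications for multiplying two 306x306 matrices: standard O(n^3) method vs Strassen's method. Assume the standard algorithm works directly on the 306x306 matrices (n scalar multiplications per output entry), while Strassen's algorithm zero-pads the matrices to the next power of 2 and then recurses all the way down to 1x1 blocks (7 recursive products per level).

Matrix multiplication for 306x306 matrices:

Strassen's algorithm requires power-of-2 dimensions. Pad 306x306 to 512x512 (next power of 2).

Standard algorithm: 306^3 = 28652616 multiplications
Strassen's algorithm: 7^(log2(512)) = 7^9 = 40353607 multiplications
Difference: 28652616 - 40353607 = -11700991 (Strassen uses MORE here due to padding overhead — for small or just-over-power-of-2 n, padding can outweigh the per-level savings)

Standard: 28652616 multiplications (306^3). Strassen: 40353607 multiplications (7^9, after padding to 512x512). Strassen reduces 8 recursive multiplications to 7 at each level.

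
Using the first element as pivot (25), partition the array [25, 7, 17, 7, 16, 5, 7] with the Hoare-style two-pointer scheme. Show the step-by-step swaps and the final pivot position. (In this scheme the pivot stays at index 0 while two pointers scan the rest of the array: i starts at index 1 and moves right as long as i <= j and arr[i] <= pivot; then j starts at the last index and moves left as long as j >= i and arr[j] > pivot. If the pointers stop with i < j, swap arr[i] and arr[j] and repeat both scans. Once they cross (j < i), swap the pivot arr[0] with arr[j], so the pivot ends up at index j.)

Hoare-style two-pointer partition with pivot = 25:

Initial array: [25, 7, 17, 7, 16, 5, 7]

Pointers start at i = 1, j = 6.
i ends at 7, j ends at 6: the pointers have crossed (j < i), so scanning stops.

Swap pivot arr[0] with arr[6] to place pivot at position 6: [7, 7, 17, 7, 16, 5, 25]
Pivot position: 6

After partitioning with pivot 25, the array becomes [7, 7, 17, 7, 16, 5, 25]. The pivot is placed at index 6. All elements to the left of the pivot are <= 25, and all elements to the right are > 25.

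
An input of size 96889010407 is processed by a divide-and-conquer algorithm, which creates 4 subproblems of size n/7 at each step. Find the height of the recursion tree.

For divide and conquer with division factor 7:

Problem sizes at each level:
Level 0: 96889010407
Level 1: 13841287201
Level 2: 1977326743
Level 3: 282475249
Level 4: 40353607
Level 5: 5764801
Level 6: 823543
Level 7: 117649
Level 8: 16807
Level 9: 2401
Level 10: 343
Level 11: 49
Level 12: 7
Level 13: 1

The root is level 0 and the size-1 base case is level 13 (the tree spans levels 0 through 13, i.e. 14 levels counting the root), so the depth is the number of divisions: log_7(96889010407) = 13

The recursion tree depth is log_7(96889010407) = 13. At each level, the problem size is divided by 7, so it takes 13 divisions to reduce to a base case of size 1. The algorithm makes 4 recursive calls at each level.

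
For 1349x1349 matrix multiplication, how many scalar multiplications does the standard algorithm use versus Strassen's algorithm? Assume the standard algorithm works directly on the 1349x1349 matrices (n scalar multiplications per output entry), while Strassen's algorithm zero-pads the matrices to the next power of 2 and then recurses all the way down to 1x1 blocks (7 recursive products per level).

Matrix multiplication for 1349x1349 matrices:

Strassen's algorithm requires power-of-2 dimensions. Pad 1349x1349 to 2048x2048 (next power of 2).

Standard algorithm: 1349^3 = 2454911549 multiplications
Strassen's algorithm: 7^(log2(2048)) = 7^11 = 1977326743 multiplications
Savings: 2454911549 - 1977326743 = 477584806 multiplications

Standard: 2454911549 multiplications (1349^3). Strassen: 1977326743 multiplications (7^11, after padding to 2048x2048). Strassen reduces 8 recursive multiplications to 7 at each level.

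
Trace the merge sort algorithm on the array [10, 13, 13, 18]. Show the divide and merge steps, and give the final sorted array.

Merge sort trace:

Split: [10, 13, 13, 18] -> [10, 13] and [13, 18]
  Split: [10, 13] -> [10] and [13]
  Merge: [10] + [13] -> [10, 13]
  Split: [13, 18] -> [13] and [18]
  Merge: [13] + [18] -> [13, 18]
Merge: [10, 13] + [13, 18] -> [10, 13, 13, 18]

Final sorted array: [10, 13, 13, 18]

The merge sort proceeds by recursively splitting the array and merging sorted halves.
After all merges, the sorted array is [10, 13, 13, 18].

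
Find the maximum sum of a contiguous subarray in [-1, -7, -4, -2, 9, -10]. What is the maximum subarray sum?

Using Kadane's algorithm on [-1, -7, -4, -2, 9, -10]:

Scanning through the array:
Position 1 (value -7): max_ending_here = -7, max_so_far = -1
Position 2 (value -4): max_ending_here = -4, max_so_far = -1
Position 3 (value -2): max_ending_here = -2, max_so_far = -1
Position 4 (value 9): max_ending_here = 9, max_so_far = 9
Position 5 (value -10): max_ending_here = -1, max_so_far = 9

Maximum subarray: [9]
Maximum sum: 9

The maximum subarray is [9] with sum 9. This subarray runs from index 4 to index 4.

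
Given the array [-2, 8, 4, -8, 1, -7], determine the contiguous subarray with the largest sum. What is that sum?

Using Kadane's algorithm on [-2, 8, 4, -8, 1, -7]:

Scanning through the array:
Position 1 (value 8): max_ending_here = 8, max_so_far = 8
Position 2 (value 4): max_ending_here = 12, max_so_far = 12
Position 3 (value -8): max_ending_here = 4, max_so_far = 12
Position 4 (value 1): max_ending_here = 5, max_so_far = 12
Position 5 (value -7): max_ending_here = -2, max_so_far = 12

Maximum subarray: [8, 4]
Maximum sum: 12

The maximum subarray is [8, 4] with sum 12. This subarray runs from index 1 to index 2.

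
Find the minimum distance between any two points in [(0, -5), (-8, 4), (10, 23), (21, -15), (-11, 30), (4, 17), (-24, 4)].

Computing all pairwise distances among 7 points:

d((0, -5), (-8, 4)) = 12.0416
d((0, -5), (10, 23)) = 29.7321
d((0, -5), (21, -15)) = 23.2594
d((0, -5), (-11, 30)) = 36.6879
d((0, -5), (4, 17)) = 22.3607
d((0, -5), (-24, 4)) = 25.632
d((-8, 4), (10, 23)) = 26.1725
d((-8, 4), (21, -15)) = 34.6699
d((-8, 4), (-11, 30)) = 26.1725
d((-8, 4), (4, 17)) = 17.6918
d((-8, 4), (-24, 4)) = 16.0
d((10, 23), (21, -15)) = 39.5601
d((10, 23), (-11, 30)) = 22.1359
d((10, 23), (4, 17)) = 8.4853 <-- minimum
d((10, 23), (-24, 4)) = 38.9487
d((21, -15), (-11, 30)) = 55.2178
d((21, -15), (4, 17)) = 36.2353
d((21, -15), (-24, 4)) = 48.8467
d((-11, 30), (4, 17)) = 19.8494
d((-11, 30), (-24, 4)) = 29.0689
d((4, 17), (-24, 4)) = 30.8707

Closest pair: (10, 23) and (4, 17) with distance 8.4853

The closest pair is (10, 23) and (4, 17) with Euclidean distance 8.4853. For 7 points, brute-force pairwise comparison is shown above. For large n, the divide-and-conquer algorithm (sort by x, recurse on halves, check the dividing strip) achieves O(n log n).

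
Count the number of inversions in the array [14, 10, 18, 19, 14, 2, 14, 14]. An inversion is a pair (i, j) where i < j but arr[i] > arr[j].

Finding inversions in [14, 10, 18, 19, 14, 2, 14, 14]:

(0, 1): arr[0]=14 > arr[1]=10
(0, 5): arr[0]=14 > arr[5]=2
(1, 5): arr[1]=10 > arr[5]=2
(2, 4): arr[2]=18 > arr[4]=14
(2, 5): arr[2]=18 > arr[5]=2
(2, 6): arr[2]=18 > arr[6]=14
(2, 7): arr[2]=18 > arr[7]=14
(3, 4): arr[3]=19 > arr[4]=14
(3, 5): arr[3]=19 > arr[5]=2
(3, 6): arr[3]=19 > arr[6]=14
(3, 7): arr[3]=19 > arr[7]=14
(4, 5): arr[4]=14 > arr[5]=2

Total inversions: 12

The array has 12 inversion(s): (0,1), (0,5), (1,5), (2,4), (2,5), (2,6), (2,7), (3,4), (3,5), (3,6), (3,7), (4,5). Each pair (i,j) satisfies i < j and arr[i] > arr[j].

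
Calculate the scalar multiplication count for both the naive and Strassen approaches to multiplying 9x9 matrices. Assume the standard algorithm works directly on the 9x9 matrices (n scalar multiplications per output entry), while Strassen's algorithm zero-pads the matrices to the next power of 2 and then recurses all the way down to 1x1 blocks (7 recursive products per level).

Matrix multiplication for 9x9 matrices:

Strassen's algorithm requires power-of-2 dimensions. Pad 9x9 to 16x16 (next power of 2).

Standard algorithm: 9^3 = 729 multiplications
Strassen's algorithm: 7^(log2(16)) = 7^4 = 2401 multiplications
Difference: 729 - 2401 = -1672 (Strassen uses MORE here due to padding overhead — for small or just-over-power-of-2 n, padding can outweigh the per-level savings)

Standard: 729 multiplications (9^3). Strassen: 2401 multiplications (7^4, after padding to 16x16). Strassen reduces 8 recursive multiplications to 7 at each level.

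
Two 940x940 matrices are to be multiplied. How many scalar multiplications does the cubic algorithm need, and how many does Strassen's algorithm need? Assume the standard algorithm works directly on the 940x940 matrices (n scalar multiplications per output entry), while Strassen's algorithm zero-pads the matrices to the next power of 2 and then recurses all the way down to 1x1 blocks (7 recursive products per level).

Matrix multiplication for 940x940 matrices:

Strassen's algorithm requires power-of-2 dimensions. Pad 940x940 to 1024x1024 (next power of 2).

Standard algorithm: 940^3 = 830584000 multiplications
Strassen's algorithm: 7^(log2(1024)) = 7^10 = 282475249 multiplications
Savings: 830584000 - 282475249 = 548108751 multiplications

Standard: 830584000 multiplications (940^3). Strassen: 282475249 multiplications (7^10, after padding to 1024x1024). Strassen reduces 8 recursive multiplications to 7 at each level.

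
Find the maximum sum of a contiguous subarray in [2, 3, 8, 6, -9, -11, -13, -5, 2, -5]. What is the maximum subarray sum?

Using Kadane's algorithm on [2, 3, 8, 6, -9, -11, -13, -5, 2, -5]:

Scanning through the array:
Position 1 (value 3): max_ending_here = 5, max_so_far = 5
Position 2 (value 8): max_ending_here = 13, max_so_far = 13
Position 3 (value 6): max_ending_here = 19, max_so_far = 19
Position 4 (value -9): max_ending_here = 10, max_so_far = 19
Position 5 (value -11): max_ending_here = -1, max_so_far = 19
Position 6 (value -13): max_ending_here = -13, max_so_far = 19
Position 7 (value -5): max_ending_here = -5, max_so_far = 19
Position 8 (value 2): max_ending_here = 2, max_so_far = 19
Position 9 (value -5): max_ending_here = -3, max_so_far = 19

Maximum subarray: [2, 3, 8, 6]
Maximum sum: 19

The maximum subarray is [2, 3, 8, 6] with sum 19. This subarray runs from index 0 to index 3.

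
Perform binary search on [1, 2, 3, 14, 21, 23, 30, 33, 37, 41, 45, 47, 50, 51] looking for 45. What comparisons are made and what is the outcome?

Binary search for 45 in [1, 2, 3, 14, 21, 23, 30, 33, 37, 41, 45, 47, 50, 51]:

lo=0, hi=13, mid=6, arr[mid]=30 -> 30 < 45, search right half
lo=7, hi=13, mid=10, arr[mid]=45 -> Found target at index 10!

Binary search finds 45 at index 10 after 2 comparisons. The search repeatedly halves the search space by comparing with the middle element.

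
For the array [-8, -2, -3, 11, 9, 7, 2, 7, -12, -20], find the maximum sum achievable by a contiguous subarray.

Using Kadane's algorithm on [-8, -2, -3, 11, 9, 7, 2, 7, -12, -20]:

Scanning through the array:
Position 1 (value -2): max_ending_here = -2, max_so_far = -2
Position 2 (value -3): max_ending_here = -3, max_so_far = -2
Position 3 (value 11): max_ending_here = 11, max_so_far = 11
Position 4 (value 9): max_ending_here = 20, max_so_far = 20
Position 5 (value 7): max_ending_here = 27, max_so_far = 27
Position 6 (value 2): max_ending_here = 29, max_so_far = 29
Position 7 (value 7): max_ending_here = 36, max_so_far = 36
Position 8 (value -12): max_ending_here = 24, max_so_far = 36
Position 9 (value -20): max_ending_here = 4, max_so_far = 36

Maximum subarray: [11, 9, 7, 2, 7]
Maximum sum: 36

The maximum subarray is [11, 9, 7, 2, 7] with sum 36. This subarray runs from index 3 to index 7.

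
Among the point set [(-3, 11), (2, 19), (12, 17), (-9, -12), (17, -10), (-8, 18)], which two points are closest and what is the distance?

Computing all pairwise distances among 6 points:

d((-3, 11), (2, 19)) = 9.434
d((-3, 11), (12, 17)) = 16.1555
d((-3, 11), (-9, -12)) = 23.7697
d((-3, 11), (17, -10)) = 29.0
d((-3, 11), (-8, 18)) = 8.6023 <-- minimum
d((2, 19), (12, 17)) = 10.198
d((2, 19), (-9, -12)) = 32.8938
d((2, 19), (17, -10)) = 32.6497
d((2, 19), (-8, 18)) = 10.0499
d((12, 17), (-9, -12)) = 35.805
d((12, 17), (17, -10)) = 27.4591
d((12, 17), (-8, 18)) = 20.025
d((-9, -12), (17, -10)) = 26.0768
d((-9, -12), (-8, 18)) = 30.0167
d((17, -10), (-8, 18)) = 37.5366

Closest pair: (-3, 11) and (-8, 18) with distance 8.6023

The closest pair is (-3, 11) and (-8, 18) with Euclidean distance 8.6023. For 6 points, brute-force pairwise comparison is shown above. For large n, the divide-and-conquer algorithm (sort by x, recurse on halves, check the dividing strip) achieves O(n log n).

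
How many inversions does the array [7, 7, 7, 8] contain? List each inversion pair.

Finding inversions in [7, 7, 7, 8]:


Total inversions: 0

The array has 0 inversions. It is already sorted.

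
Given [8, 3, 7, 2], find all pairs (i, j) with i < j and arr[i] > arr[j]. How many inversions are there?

Finding inversions in [8, 3, 7, 2]:

(0, 1): arr[0]=8 > arr[1]=3
(0, 2): arr[0]=8 > arr[2]=7
(0, 3): arr[0]=8 > arr[3]=2
(1, 3): arr[1]=3 > arr[3]=2
(2, 3): arr[2]=7 > arr[3]=2

Total inversions: 5

The array has 5 inversion(s): (0,1), (0,2), (0,3), (1,3), (2,3). Each pair (i,j) satisfies i < j and arr[i] > arr[j].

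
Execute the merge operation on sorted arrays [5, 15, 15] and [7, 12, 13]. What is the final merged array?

Merging process:

Compare 5 vs 7: take 5 from left. Merged: [5]
Compare 15 vs 7: take 7 from right. Merged: [5, 7]
Compare 15 vs 12: take 12 from right. Merged: [5, 7, 12]
Compare 15 vs 13: take 13 from right. Merged: [5, 7, 12, 13]
Append remaining from left: [15, 15]. Merged: [5, 7, 12, 13, 15, 15]

Final merged array: [5, 7, 12, 13, 15, 15]
Total comparisons: 4

The merged array is [5, 7, 12, 13, 15, 15], requiring 4 comparisons. The merge step runs in O(n) time where n is the total number of elements.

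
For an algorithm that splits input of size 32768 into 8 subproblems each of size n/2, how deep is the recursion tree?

For divide and conquer with division factor 2:

Problem sizes at each level:
Level 0: 32768
Level 1: 16384
Level 2: 8192
Level 3: 4096
Level 4: 2048
Level 5: 1024
Level 6: 512
Level 7: 256
Level 8: 128
Level 9: 64
Level 10: 32
Level 11: 16
Level 12: 8
Level 13: 4
Level 14: 2
Level 15: 1

The root is level 0 and the size-1 base case is level 15 (the tree spans levels 0 through 15, i.e. 16 levels counting the root), so the depth is the number of divisions: log_2(32768) = 15

The recursion tree depth is log_2(32768) = 15. At each level, the problem size is divided by 2, so it takes 15 divisions to reduce to a base case of size 1. The algorithm makes 8 recursive calls at each level.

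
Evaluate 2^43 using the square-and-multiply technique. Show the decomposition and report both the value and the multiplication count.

Computing 2^43 by squaring (build up from 2^1; each line after the first costs one multiplication):

2^1 = 2
2^2 = (2^1)^2 = 2^2 = 4
2^4 = (2^2)^2 = 4^2 = 16
2^5 = 2 * 2^4 = 2 * 16 = 32
2^10 = (2^5)^2 = 32^2 = 1024
2^20 = (2^10)^2 = 1024^2 = 1048576
2^21 = 2 * 2^20 = 2 * 1048576 = 2097152
2^42 = (2^21)^2 = 2097152^2 = 4398046511104
2^43 = 2 * 2^42 = 2 * 4398046511104 = 8796093022208

Result: 8796093022208
Multiplications needed: 8 (8 lines after 2^1)

2^43 = 8796093022208. Using exponentiation by squaring, this requires 8 multiplications. The key idea: if the exponent is even, square the half-power; if odd, multiply by the base once.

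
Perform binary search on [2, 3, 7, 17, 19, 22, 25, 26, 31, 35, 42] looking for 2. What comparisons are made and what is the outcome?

Binary search for 2 in [2, 3, 7, 17, 19, 22, 25, 26, 31, 35, 42]:

lo=0, hi=10, mid=5, arr[mid]=22 -> 22 > 2, search left half
lo=0, hi=4, mid=2, arr[mid]=7 -> 7 > 2, search left half
lo=0, hi=1, mid=0, arr[mid]=2 -> Found target at index 0!

Binary search finds 2 at index 0 after 3 comparisons. The search repeatedly halves the search space by comparing with the middle element.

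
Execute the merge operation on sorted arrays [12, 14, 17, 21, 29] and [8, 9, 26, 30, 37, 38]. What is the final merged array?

Merging process:

Compare 12 vs 8: take 8 from right. Merged: [8]
Compare 12 vs 9: take 9 from right. Merged: [8, 9]
Compare 12 vs 26: take 12 from left. Merged: [8, 9, 12]
Compare 14 vs 26: take 14 from left. Merged: [8, 9, 12, 14]
Compare 17 vs 26: take 17 from left. Merged: [8, 9, 12, 14, 17]
Compare 21 vs 26: take 21 from left. Merged: [8, 9, 12, 14, 17, 21]
Compare 29 vs 26: take 26 from right. Merged: [8, 9, 12, 14, 17, 21, 26]
Compare 29 vs 30: take 29 from left. Merged: [8, 9, 12, 14, 17, 21, 26, 29]
Append remaining from right: [30, 37, 38]. Merged: [8, 9, 12, 14, 17, 21, 26, 29, 30, 37, 38]

Final merged array: [8, 9, 12, 14, 17, 21, 26, 29, 30, 37, 38]
Total comparisons: 8

The merged array is [8, 9, 12, 14, 17, 21, 26, 29, 30, 37, 38], requiring 8 comparisons. The merge step runs in O(n) time where n is the total number of elements.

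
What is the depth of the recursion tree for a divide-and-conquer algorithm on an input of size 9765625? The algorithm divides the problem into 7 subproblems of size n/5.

For divide and conquer with division factor 5:

Problem sizes at each level:
Level 0: 9765625
Level 1: 1953125
Level 2: 390625
Level 3: 78125
Level 4: 15625
Level 5: 3125
Level 6: 625
Level 7: 125
Level 8: 25
Level 9: 5
Level 10: 1

The root is level 0 and the size-1 base case is level 10 (the tree spans levels 0 through 10, i.e. 11 levels counting the root), so the depth is the number of divisions: log_5(9765625) = 10

The recursion tree depth is log_5(9765625) = 10. At each level, the problem size is divided by 5, so it takes 10 divisions to reduce to a base case of size 1. The algorithm makes 7 recursive calls at each level.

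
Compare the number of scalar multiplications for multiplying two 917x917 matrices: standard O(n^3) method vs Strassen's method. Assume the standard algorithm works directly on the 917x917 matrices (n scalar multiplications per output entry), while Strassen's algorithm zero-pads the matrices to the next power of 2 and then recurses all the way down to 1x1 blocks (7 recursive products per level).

Matrix multiplication for 917x917 matrices:

Strassen's algorithm requires power-of-2 dimensions. Pad 917x917 to 1024x1024 (next power of 2).

Standard algorithm: 917^3 = 771095213 multiplications
Strassen's algorithm: 7^(log2(1024)) = 7^10 = 282475249 multiplications
Savings: 771095213 - 282475249 = 488619964 multiplications

Standard: 771095213 multiplications (917^3). Strassen: 282475249 multiplications (7^10, after padding to 1024x1024). Strassen reduces 8 recursive multiplications to 7 at each level.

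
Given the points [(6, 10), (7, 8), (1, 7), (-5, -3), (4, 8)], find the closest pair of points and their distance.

Computing all pairwise distances among 5 points:

d((6, 10), (7, 8)) = 2.2361 <-- minimum
d((6, 10), (1, 7)) = 5.831
d((6, 10), (-5, -3)) = 17.0294
d((6, 10), (4, 8)) = 2.8284
d((7, 8), (1, 7)) = 6.0828
d((7, 8), (-5, -3)) = 16.2788
d((7, 8), (4, 8)) = 3.0
d((1, 7), (-5, -3)) = 11.6619
d((1, 7), (4, 8)) = 3.1623
d((-5, -3), (4, 8)) = 14.2127

Closest pair: (6, 10) and (7, 8) with distance 2.2361

The closest pair is (6, 10) and (7, 8) with Euclidean distance 2.2361. For 5 points, brute-force pairwise comparison is shown above. For large n, the divide-and-conquer algorithm (sort by x, recurse on halves, check the dividing strip) achieves O(n log n).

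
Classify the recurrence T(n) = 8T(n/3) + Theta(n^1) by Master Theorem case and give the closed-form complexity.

Master Theorem for T(n) = 8T(n/3) + O(n^1):

a = 8, b = 3, c = 1
log_b(a) = log_3(8) = 1.8928

Case 1: c = 1 < log_3(8) = 1.8928
T(n) = O(n^(log_3 8))

For T(n) = 8T(n/3) + O(n^1): log_3(8) = 1.8928. This is Case 1 of the Master Theorem (c < log_b(a), work dominated by leaves), giving O(n^(log_3 8)).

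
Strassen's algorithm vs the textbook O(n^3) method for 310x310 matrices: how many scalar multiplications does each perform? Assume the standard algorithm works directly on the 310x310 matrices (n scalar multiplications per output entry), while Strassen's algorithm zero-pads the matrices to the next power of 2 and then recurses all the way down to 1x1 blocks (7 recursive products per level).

Matrix multiplication for 310x310 matrices:

Strassen's algorithm requires power-of-2 dimensions. Pad 310x310 to 512x512 (next power of 2).

Standard algorithm: 310^3 = 29791000 multiplications
Strassen's algorithm: 7^(log2(512)) = 7^9 = 40353607 multiplications
Difference: 29791000 - 40353607 = -10562607 (Strassen uses MORE here due to padding overhead — for small or just-over-power-of-2 n, padding can outweigh the per-level savings)

Standard: 29791000 multiplications (310^3). Strassen: 40353607 multiplications (7^9, after padding to 512x512). Strassen reduces 8 recursive multiplications to 7 at each level.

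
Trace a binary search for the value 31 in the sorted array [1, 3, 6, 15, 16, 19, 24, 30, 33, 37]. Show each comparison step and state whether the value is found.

Binary search for 31 in [1, 3, 6, 15, 16, 19, 24, 30, 33, 37]:

lo=0, hi=9, mid=4, arr[mid]=16 -> 16 < 31, search right half
lo=5, hi=9, mid=7, arr[mid]=30 -> 30 < 31, search right half
lo=8, hi=9, mid=8, arr[mid]=33 -> 33 > 31, search left half
lo=8 > hi=7, target 31 not found

Binary search determines that 31 is not in the array after 3 comparisons. The search space was exhausted without finding the target.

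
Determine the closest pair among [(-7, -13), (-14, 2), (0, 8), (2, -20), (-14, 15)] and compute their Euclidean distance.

Computing all pairwise distances among 5 points:

d((-7, -13), (-14, 2)) = 16.5529
d((-7, -13), (0, 8)) = 22.1359
d((-7, -13), (2, -20)) = 11.4018 <-- minimum
d((-7, -13), (-14, 15)) = 28.8617
d((-14, 2), (0, 8)) = 15.2315
d((-14, 2), (2, -20)) = 27.2029
d((-14, 2), (-14, 15)) = 13.0
d((0, 8), (2, -20)) = 28.0713
d((0, 8), (-14, 15)) = 15.6525
d((2, -20), (-14, 15)) = 38.4838

Closest pair: (-7, -13) and (2, -20) with distance 11.4018

The closest pair is (-7, -13) and (2, -20) with Euclidean distance 11.4018. For 5 points, brute-force pairwise comparison is shown above. For large n, the divide-and-conquer algorithm (sort by x, recurse on halves, check the dividing strip) achieves O(n log n).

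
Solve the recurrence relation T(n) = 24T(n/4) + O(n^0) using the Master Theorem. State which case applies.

Master Theorem for T(n) = 24T(n/4) + O(n^0):

a = 24, b = 4, c = 0
log_b(a) = log_4(24) = 2.2925

Case 1: c = 0 < log_4(24) = 2.2925
T(n) = O(n^(log_4 24))

For T(n) = 24T(n/4) + O(n^0): log_4(24) = 2.2925. This is Case 1 of the Master Theorem (c < log_b(a), work dominated by leaves), giving O(n^(log_4 24)).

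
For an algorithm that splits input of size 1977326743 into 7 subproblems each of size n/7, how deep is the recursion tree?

For divide and conquer with division factor 7:

Problem sizes at each level:
Level 0: 1977326743
Level 1: 282475249
Level 2: 40353607
Level 3: 5764801
Level 4: 823543
Level 5: 117649
Level 6: 16807
Level 7: 2401
Level 8: 343
Level 9: 49
Level 10: 7
Level 11: 1

The root is level 0 and the size-1 base case is level 11 (the tree spans levels 0 through 11, i.e. 12 levels counting the root), so the depth is the number of divisions: log_7(1977326743) = 11

The recursion tree depth is log_7(1977326743) = 11. At each level, the problem size is divided by 7, so it takes 11 divisions to reduce to a base case of size 1. The algorithm makes 7 recursive calls at each level.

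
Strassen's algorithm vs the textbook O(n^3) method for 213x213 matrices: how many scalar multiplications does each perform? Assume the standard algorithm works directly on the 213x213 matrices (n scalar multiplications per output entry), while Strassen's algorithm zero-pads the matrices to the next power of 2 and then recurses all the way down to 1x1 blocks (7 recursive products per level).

Matrix multiplication for 213x213 matrices:

Strassen's algorithm requires power-of-2 dimensions. Pad 213x213 to 256x256 (next power of 2).

Standard algorithm: 213^3 = 9663597 multiplications
Strassen's algorithm: 7^(log2(256)) = 7^8 = 5764801 multiplications
Savings: 9663597 - 5764801 = 3898796 multiplications

Standard: 9663597 multiplications (213^3). Strassen: 5764801 multiplications (7^8, after padding to 256x256). Strassen reduces 8 recursive multiplications to 7 at each level.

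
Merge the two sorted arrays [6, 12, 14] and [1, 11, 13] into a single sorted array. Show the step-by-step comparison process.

Merging process:

Compare 6 vs 1: take 1 from right. Merged: [1]
Compare 6 vs 11: take 6 from left. Merged: [1, 6]
Compare 12 vs 11: take 11 from right. Merged: [1, 6, 11]
Compare 12 vs 13: take 12 from left. Merged: [1, 6, 11, 12]
Compare 14 vs 13: take 13 from right. Merged: [1, 6, 11, 12, 13]
Append remaining from left: [14]. Merged: [1, 6, 11, 12, 13, 14]

Final merged array: [1, 6, 11, 12, 13, 14]
Total comparisons: 5

The merged array is [1, 6, 11, 12, 13, 14], requiring 5 comparisons. The merge step runs in O(n) time where n is the total number of elements.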